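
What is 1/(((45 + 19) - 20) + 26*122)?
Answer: 1/3216 ≈ 0.00031095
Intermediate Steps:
1/(((45 + 19) - 20) + 26*122) = 1/((64 - 20) + 3172) = 1/(44 + 3172) = 1/3216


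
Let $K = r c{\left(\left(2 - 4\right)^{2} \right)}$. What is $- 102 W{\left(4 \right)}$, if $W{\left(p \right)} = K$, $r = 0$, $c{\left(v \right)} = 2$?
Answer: $0$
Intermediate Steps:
$K = 0$ ($K = 0 \cdot 2 = 0$)
$W{\left(p \right)} = 0$
$- 102 W{\left(4 \right)} = \left(-102\right) 0 = 0$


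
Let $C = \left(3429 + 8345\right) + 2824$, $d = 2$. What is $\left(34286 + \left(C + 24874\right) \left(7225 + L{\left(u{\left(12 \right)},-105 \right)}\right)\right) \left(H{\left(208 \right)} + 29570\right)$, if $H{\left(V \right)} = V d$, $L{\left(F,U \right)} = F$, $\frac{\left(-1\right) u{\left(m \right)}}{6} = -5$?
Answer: $8588099728956$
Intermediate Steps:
$u{\left(m \right)} = 30$ ($u{\left(m \right)} = \left(-6\right) \left(-5\right) = 30$)
$C = 14598$ ($C = 11774 + 2824 = 14598$)
$H{\left(V \right)} = 2 V$ ($H{\left(V \right)} = V 2 = 2 V$)
$\left(34286 + \left(C + 24874\right) \left(7225 + L{\left(u{\left(12 \right)},-105 \right)}\right)\right) \left(H{\left(208 \right)} + 29570\right) = \left(34286 + \left(14598 + 24874\right) \left(7225 + 30\right)\right) \left(2 \cdot 208 + 29570\right) = \left(34286 + 39472 \cdot 7255\right) \left(416 + 29570\right) = \left(34286 + 286369360\right) 29986 = 286403646 \cdot 29986 = 8588099728956$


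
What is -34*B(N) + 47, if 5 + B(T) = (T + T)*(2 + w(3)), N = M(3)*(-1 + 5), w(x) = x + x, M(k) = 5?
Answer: -10663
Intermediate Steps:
w(x) = 2*x
N = 20 (N = 5*(-1 + 5) = 5*4 = 20)
B(T) = -5 + 16*T (B(T) = -5 + (T + T)*(2 + 2*3) = -5 + (2*T)*(2 + 6) = -5 + (2*T)*8 = -5 + 16*T)
-34*B(N) + 47 = -34*(-5 + 16*20) + 47 = -34*(-5 + 320) + 47 = -34*315 + 47 = -10710 + 47 = -10663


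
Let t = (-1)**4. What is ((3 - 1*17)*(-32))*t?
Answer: 448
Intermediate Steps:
t = 1
((3 - 1*17)*(-32))*t = ((3 - 1*17)*(-32))*1 = ((3 - 17)*(-32))*1 = -14*(-32)*1 = 448*1 = 448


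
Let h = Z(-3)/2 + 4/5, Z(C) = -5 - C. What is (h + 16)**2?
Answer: 6241/25 ≈ 249.64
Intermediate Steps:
h = -1/5 (h = (-5 - 1*(-3))/2 + 4/5 = (-5 + 3)*(1/2) + 4*(1/5) = -2*1/2 + 4/5 = -1 + 4/5 = -1/5 ≈ -0.20000)
(h + 16)**2 = (-1/5 + 16)**2 = (79/5)**2 = 6241/25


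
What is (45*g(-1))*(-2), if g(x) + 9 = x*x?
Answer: 720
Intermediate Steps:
g(x) = -9 + x² (g(x) = -9 + x*x = -9 + x²)
(45*g(-1))*(-2) = (45*(-9 + (-1)²))*(-2) = (45*(-9 + 1))*(-2) = (45*(-8))*(-2) = -360*(-2) = 720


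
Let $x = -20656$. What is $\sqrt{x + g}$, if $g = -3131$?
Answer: $3 i \sqrt{2643} \approx 154.23 i$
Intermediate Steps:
$\sqrt{x + g} = \sqrt{-20656 - 3131} = \sqrt{-23787} = 3 i \sqrt{2643}$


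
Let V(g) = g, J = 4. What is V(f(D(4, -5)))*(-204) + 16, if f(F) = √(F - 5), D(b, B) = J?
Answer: 16 - 204*I ≈ 16.0 - 204.0*I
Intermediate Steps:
D(b, B) = 4
f(F) = √(-5 + F)
V(f(D(4, -5)))*(-204) + 16 = √(-5 + 4)*(-204) + 16 = √(-1)*(-204) + 16 = I*(-204) + 16 = -204*I + 16 = 16 - 204*I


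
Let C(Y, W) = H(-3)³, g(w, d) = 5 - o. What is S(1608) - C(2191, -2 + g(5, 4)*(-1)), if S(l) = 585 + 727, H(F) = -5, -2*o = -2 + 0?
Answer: 1437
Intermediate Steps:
o = 1 (o = -(-2 + 0)/2 = -½*(-2) = 1)
g(w, d) = 4 (g(w, d) = 5 - 1*1 = 5 - 1 = 4)
S(l) = 1312
C(Y, W) = -125 (C(Y, W) = (-5)³ = -125)
S(1608) - C(2191, -2 + g(5, 4)*(-1)) = 1312 - 1*(-125) = 1312 + 125 = 1437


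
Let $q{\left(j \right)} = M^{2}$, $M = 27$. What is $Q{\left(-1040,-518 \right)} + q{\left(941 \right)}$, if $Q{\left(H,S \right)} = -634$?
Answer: $95$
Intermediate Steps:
$q{\left(j \right)} = 729$ ($q{\left(j \right)} = 27^{2} = 729$)
$Q{\left(-1040,-518 \right)} + q{\left(941 \right)} = -634 + 729 = 95$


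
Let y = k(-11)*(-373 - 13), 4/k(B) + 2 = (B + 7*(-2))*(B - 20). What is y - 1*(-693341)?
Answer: 535951049/773 ≈ 6.9334e+5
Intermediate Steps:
k(B) = 4/(-2 + (-20 + B)*(-14 + B)) (k(B) = 4/(-2 + (B + 7*(-2))*(B - 20)) = 4/(-2 + (B - 14)*(-20 + B)) = 4/(-2 + (-14 + B)*(-20 + B)) = 4/(-2 + (-20 + B)*(-14 + B)))
y = -1544/773 (y = (4/(278 + (-11)**2 - 34*(-11)))*(-373 - 13) = (4/(278 + 121 + 374))*(-386) = (4/773)*(-386) = -1544/773 ≈ -1.9974)
y - 1*(-693341) = -1544/773 - 1*(-693341) = -1544/773 + 693341 = 535951049/773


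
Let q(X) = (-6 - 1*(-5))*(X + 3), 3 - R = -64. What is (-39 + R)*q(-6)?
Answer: 84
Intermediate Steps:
R = 67 (R = 3 - 1*(-64) = 3 + 64 = 67)
q(X) = -3 - X (q(X) = (-6 + 5)*(3 + X) = -(3 + X) = -3 - X)
(-39 + R)*q(-6) = (-39 + 67)*(-3 - 1*(-6)) = 28*(-3 + 6) = 28*3 = 84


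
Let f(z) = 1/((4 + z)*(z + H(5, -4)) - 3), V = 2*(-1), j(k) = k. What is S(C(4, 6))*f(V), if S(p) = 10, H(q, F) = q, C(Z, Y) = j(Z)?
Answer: 10/3 ≈ 3.3333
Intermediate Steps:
C(Z, Y) = Z
V = -2
f(z) = 1/(-3 + (4 + z)*(5 + z)) (f(z) = 1/((4 + z)*(z + 5) - 3) = 1/((4 + z)*(5 + z) - 3) = 1/(-3 + (4 + z)*(5 + z)))
S(C(4, 6))*f(V) = 10/(17 + (-2)² + 9*(-2)) = 10/(17 + 4 - 18) = 10/3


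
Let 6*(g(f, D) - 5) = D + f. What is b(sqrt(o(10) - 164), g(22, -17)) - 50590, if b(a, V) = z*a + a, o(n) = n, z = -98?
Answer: -50590 - 97*I*sqrt(154) ≈ -50590.0 - 1203.7*I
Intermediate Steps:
g(f, D) = 5 + D/6 + f/6 (g(f, D) = 5 + (D + f)/6 = 5 + (D/6 + f/6) = 5 + D/6 + f/6)
b(a, V) = -97*a (b(a, V) = -98*a + a = -97*a)
b(sqrt(o(10) - 164), g(22, -17)) - 50590 = -97*sqrt(10 - 164) - 50590 = -97*I*sqrt(154) - 50590 = -50590 - 97*I*sqrt(154)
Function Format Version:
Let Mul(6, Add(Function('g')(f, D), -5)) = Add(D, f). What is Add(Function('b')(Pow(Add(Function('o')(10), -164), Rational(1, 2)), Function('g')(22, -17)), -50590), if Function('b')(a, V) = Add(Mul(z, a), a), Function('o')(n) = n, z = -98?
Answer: Add(-50590, Mul(-97, I, Pow(154, Rational(1, 2)))) ≈ Add(-50590., Mul(-1203.7, I))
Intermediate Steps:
Function('g')(f, D) = Add(5, Mul(Rational(1, 6), D), Mul(Rational(1, 6), f)) (Function('g')(f, D) = Add(5, Mul(Rational(1, 6), Add(D, f))) = Add(5, Add(Mul(Rational(1, 6), D), Mul(Rational(1, 6), f))) = Add(5, Mul(Rational(1, 6), D), Mul(Rational(1, 6), f)))
Function('b')(a, V) = Mul(-97, a) (Function('b')(a, V) = Add(Mul(-98, a), a) = Mul(-97, a))
Add(Function('b')(Pow(Add(Function('o')(10), -164), Rational(1, 2)), Function('g')(22, -17)), -50590) = Add(Mul(-97, Pow(Add(10, -164), Rational(1, 2))), -50590) = Add(Mul(-97, Pow(-154, Rational(1, 2))), -50590) = Add(Mul(-97, Mul(I, Pow(154, Rational(1, 2)))), -50590) = Add(Mul(-97, I, Pow(154, Rational(1, 2))), -50590) = Add(-50590, Mul(-97, I, Pow(154, Rational(1, 2))))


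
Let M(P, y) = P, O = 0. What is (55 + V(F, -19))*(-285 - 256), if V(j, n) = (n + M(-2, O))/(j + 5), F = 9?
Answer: -57887/2 ≈ -28944.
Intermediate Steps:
V(j, n) = (-2 + n)/(5 + j) (V(j, n) = (n - 2)/(j + 5) = (-2 + n)/(5 + j))
(55 + V(F, -19))*(-285 - 256) = (55 + (-2 - 19)/(5 + 9))*(-285 - 256) = (55 - 21/14)*(-541) = (55 + (1/14)*(-21))*(-541) = (55 - 3/2)*(-541) = (107/2)*(-541) = -57887/2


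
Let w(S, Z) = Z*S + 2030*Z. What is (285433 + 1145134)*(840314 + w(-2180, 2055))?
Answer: 761153200288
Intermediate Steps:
w(S, Z) = 2030*Z + S*Z (w(S, Z) = S*Z + 2030*Z = 2030*Z + S*Z)
(285433 + 1145134)*(840314 + w(-2180, 2055)) = (285433 + 1145134)*(840314 + 2055*(2030 - 2180)) = 1430567*(840314 + 2055*(-150)) = 1430567*(840314 - 308250) = 1430567*532064 = 761153200288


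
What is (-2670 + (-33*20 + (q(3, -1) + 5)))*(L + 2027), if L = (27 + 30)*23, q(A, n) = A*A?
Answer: -11068808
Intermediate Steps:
q(A, n) = A²
L = 1311 (L = 57*23 = 1311)
(-2670 + (-33*20 + (q(3, -1) + 5)))*(L + 2027) = (-2670 + (-33*20 + (3² + 5)))*(1311 + 2027) = (-2670 + (-660 + (9 + 5)))*3338 = (-2670 + (-660 + 14))*3338 = (-2670 - 646)*3338 = -3316*3338 = -11068808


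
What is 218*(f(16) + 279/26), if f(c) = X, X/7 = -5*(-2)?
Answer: 228791/13 ≈ 17599.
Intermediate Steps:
X = 70 (X = 7*(-5*(-2)) = 7*10 = 70)
f(c) = 70
218*(f(16) + 279/26) = 218*(70 + 279/26) = 218*(2099/26) = 228791/13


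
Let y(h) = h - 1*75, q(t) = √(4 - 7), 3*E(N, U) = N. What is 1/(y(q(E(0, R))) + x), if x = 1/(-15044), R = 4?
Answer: -16974160244/1273742112409 - 226321936*I*√3/1273742112409 ≈ -0.013326 - 0.00030776*I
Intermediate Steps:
E(N, U) = N/3
q(t) = I*√3 (q(t) = √(-3) = I*√3)
y(h) = -75 + h (y(h) = h - 75 = -75 + h)
x = -1/15044 ≈ -6.6472e-5
1/(y(q(E(0, R))) + x) = 1/((-75 + I*√3) - 1/15044) = 1/(-1128301/15044 + I*√3)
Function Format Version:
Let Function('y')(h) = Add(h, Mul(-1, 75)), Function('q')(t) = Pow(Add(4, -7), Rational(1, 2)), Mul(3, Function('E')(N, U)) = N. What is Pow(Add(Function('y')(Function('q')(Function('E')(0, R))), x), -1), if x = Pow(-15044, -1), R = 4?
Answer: Add(Rational(-16974160244, 1273742112409), Mul(Rational(-226321936, 1273742112409), I, Pow(3, Rational(1, 2)))) ≈ Add(-0.013326, Mul(-0.00030776, I))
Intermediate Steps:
Function('E')(N, U) = Mul(Rational(1, 3), N)
Function('q')(t) = Mul(I, Pow(3, Rational(1, 2))) (Function('q')(t) = Pow(-3, Rational(1, 2)) = Mul(I, Pow(3, Rational(1, 2))))
Function('y')(h) = Add(-75, h) (Function('y')(h) = Add(h, -75) = Add(-75, h))
x = Rational(-1, 15044) ≈ -6.6472e-5
Pow(Add(Function('y')(Function('q')(Function('E')(0, R))), x), -1) = Pow(Add(Add(-75, Mul(I, Pow(3, Rational(1, 2)))), Rational(-1, 15044)), -1) = Pow(Add(Rational(-1128301, 15044), Mul(I, Pow(3, Rational(1, 2)))), -1)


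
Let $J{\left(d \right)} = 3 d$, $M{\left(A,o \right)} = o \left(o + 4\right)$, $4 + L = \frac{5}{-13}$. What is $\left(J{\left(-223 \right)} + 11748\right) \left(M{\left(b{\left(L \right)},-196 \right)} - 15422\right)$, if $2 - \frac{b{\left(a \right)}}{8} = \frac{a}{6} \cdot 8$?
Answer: $246064590$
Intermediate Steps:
$L = - \frac{57}{13}$ ($L = -4 + \frac{5}{-13} = -4 + 5 \left(- \frac{1}{13}\right) = -4 - \frac{5}{13} = - \frac{57}{13} \approx -4.3846$)
$b{\left(a \right)} = 16 - \frac{32 a}{3}$ ($b{\left(a \right)} = 16 - 8 \frac{a}{6} \cdot 8 = 16 - 8 \frac{4 a}{3} = 16 - \frac{32 a}{3}$)
$M{\left(A,o \right)} = o \left(4 + o\right)$
$\left(J{\left(-223 \right)} + 11748\right) \left(M{\left(b{\left(L \right)},-196 \right)} - 15422\right) = \left(3 \left(-223\right) + 11748\right) \left(- 196 \left(4 - 196\right) - 15422\right) = \left(-669 + 11748\right) \left(\left(-196\right) \left(-192\right) - 15422\right) = 11079 \left(37632 - 15422\right) = 11079 \cdot 22210 = 246064590$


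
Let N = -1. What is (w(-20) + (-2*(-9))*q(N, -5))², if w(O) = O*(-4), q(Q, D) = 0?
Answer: 6400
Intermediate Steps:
w(O) = -4*O
(w(-20) + (-2*(-9))*q(N, -5))² = (-4*(-20) - 2*(-9)*0)² = (80 + 18*0)² = (80 + 0)² = 80² = 6400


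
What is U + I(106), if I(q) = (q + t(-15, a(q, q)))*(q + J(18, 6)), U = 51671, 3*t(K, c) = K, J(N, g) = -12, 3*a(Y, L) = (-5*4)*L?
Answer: 61165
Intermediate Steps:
a(Y, L) = -20*L/3 (a(Y, L) = ((-5*4)*L)/3 = (-20*L)/3 = -20*L/3)
t(K, c) = K/3
I(q) = (-12 + q)*(-5 + q) (I(q) = (q + (⅓)*(-15))*(q - 12) = (q - 5)*(-12 + q) = (-5 + q)*(-12 + q) = (-12 + q)*(-5 + q))
U + I(106) = 51671 + (60 + 106² - 17*106) = 51671 + (60 + 11236 - 1802) = 51671 + 9494 = 61165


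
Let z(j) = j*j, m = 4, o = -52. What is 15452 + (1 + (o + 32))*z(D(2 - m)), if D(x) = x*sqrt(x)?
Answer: 15604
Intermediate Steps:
D(x) = x**(3/2)
z(j) = j**2
15452 + (1 + (o + 32))*z(D(2 - m)) = 15452 + (1 + (-52 + 32))*((2 - 1*4)**(3/2))**2 = 15452 + (1 - 20)*((2 - 4)**(3/2))**2 = 15452 - 19*((-2)**(3/2))**2 = 15452 - 19*(-2*I*sqrt(2))**2 = 15452 - 19*(-8) = 15452 + 152 = 15604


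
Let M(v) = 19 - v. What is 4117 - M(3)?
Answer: 4101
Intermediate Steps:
4117 - M(3) = 4117 - (19 - 1*3) = 4117 - (19 - 3) = 4117 - 1*16 = 4117 - 16 = 4101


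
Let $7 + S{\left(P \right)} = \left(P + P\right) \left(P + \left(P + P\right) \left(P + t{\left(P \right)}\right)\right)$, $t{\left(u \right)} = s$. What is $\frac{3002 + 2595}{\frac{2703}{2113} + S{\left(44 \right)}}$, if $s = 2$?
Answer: $\frac{11826461}{760870760} \approx 0.015543$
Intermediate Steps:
$t{\left(u \right)} = 2$
$S{\left(P \right)} = -7 + 2 P \left(P + 2 P \left(2 + P\right)\right)$ ($S{\left(P \right)} = -7 + \left(P + P\right) \left(P + \left(P + P\right) \left(P + 2\right)\right) = -7 + 2 P \left(P + 2 P \left(2 + P\right)\right)$)
$\frac{3002 + 2595}{\frac{2703}{2113} + S{\left(44 \right)}} = \frac{3002 + 2595}{\frac{2703}{2113} + \left(-7 + 4 \cdot 44^{3} + 10 \cdot 44^{2}\right)} = \frac{5597}{2703 \cdot \frac{1}{2113} + \left(-7 + 4 \cdot 85184 + 10 \cdot 1936\right)} = \frac{5597}{\frac{2703}{2113} + \left(-7 + 340736 + 19360\right)} = \frac{5597}{\frac{2703}{2113} + 360089} = \frac{5597}{\frac{760870760}{2113}} = 5597 \cdot \frac{2113}{760870760} = \frac{11826461}{760870760}$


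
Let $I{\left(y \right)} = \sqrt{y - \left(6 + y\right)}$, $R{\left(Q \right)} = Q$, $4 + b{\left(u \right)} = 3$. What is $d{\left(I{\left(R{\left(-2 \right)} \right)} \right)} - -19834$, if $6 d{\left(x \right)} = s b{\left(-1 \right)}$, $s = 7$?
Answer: $\frac{118997}{6} \approx 19833.0$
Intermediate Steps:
$b{\left(u \right)} = -1$ ($b{\left(u \right)} = -4 + 3 = -1$)
$I{\left(y \right)} = i \sqrt{6}$ ($I{\left(y \right)} = \sqrt{-6} = i \sqrt{6}$)
$d{\left(x \right)} = - \frac{7}{6}$ ($d{\left(x \right)} = \frac{7 \left(-1\right)}{6} = \frac{1}{6} \left(-7\right) = - \frac{7}{6}$)
$d{\left(I{\left(R{\left(-2 \right)} \right)} \right)} - -19834 = - \frac{7}{6} - -19834 = - \frac{7}{6} + 19834 = \frac{118997}{6}$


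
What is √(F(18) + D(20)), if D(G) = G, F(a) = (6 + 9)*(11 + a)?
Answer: √455 ≈ 21.331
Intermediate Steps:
F(a) = 165 + 15*a (F(a) = 15*(11 + a) = 165 + 15*a)
√(F(18) + D(20)) = √((165 + 15*18) + 20) = √((165 + 270) + 20) = √(435 + 20) = √455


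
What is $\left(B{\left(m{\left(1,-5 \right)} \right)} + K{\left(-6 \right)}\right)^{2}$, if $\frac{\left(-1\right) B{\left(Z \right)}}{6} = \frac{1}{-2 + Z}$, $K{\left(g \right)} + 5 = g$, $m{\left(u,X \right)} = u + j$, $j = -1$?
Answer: $64$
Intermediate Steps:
$m{\left(u,X \right)} = -1 + u$ ($m{\left(u,X \right)} = u - 1 = -1 + u$)
$K{\left(g \right)} = -5 + g$
$B{\left(Z \right)} = - \frac{6}{-2 + Z}$
$\left(B{\left(m{\left(1,-5 \right)} \right)} + K{\left(-6 \right)}\right)^{2} = \left(- \frac{6}{-2 + \left(-1 + 1\right)} - 11\right)^{2} = \left(- \frac{6}{-2 + 0} - 11\right)^{2} = \left(- \frac{6}{-2} - 11\right)^{2} = \left(\left(-6\right) \left(- \frac{1}{2}\right) - 11\right)^{2} = \left(3 - 11\right)^{2} = \left(-8\right)^{2} = 64$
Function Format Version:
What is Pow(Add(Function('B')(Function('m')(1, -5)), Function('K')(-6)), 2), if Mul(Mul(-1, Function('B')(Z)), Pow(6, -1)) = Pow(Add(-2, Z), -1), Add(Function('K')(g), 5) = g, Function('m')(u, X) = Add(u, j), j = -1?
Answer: 64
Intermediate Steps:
Function('m')(u, X) = Add(-1, u) (Function('m')(u, X) = Add(u, -1) = Add(-1, u))
Function('K')(g) = Add(-5, g)
Function('B')(Z) = Mul(-6, Pow(Add(-2, Z), -1))
Pow(Add(Function('B')(Function('m')(1, -5)), Function('K')(-6)), 2) = Pow(Add(Mul(-6, Pow(Add(-2, Add(-1, 1)), -1)), Add(-5, -6)), 2) = Pow(Add(Mul(-6, Pow(Add(-2, 0), -1)), -11), 2) = Pow(Add(Mul(-6, Pow(-2, -1)), -11), 2) = Pow(Add(Mul(-6, Rational(-1, 2)), -11), 2) = Pow(Add(3, -11), 2) = Pow(-8, 2) = 64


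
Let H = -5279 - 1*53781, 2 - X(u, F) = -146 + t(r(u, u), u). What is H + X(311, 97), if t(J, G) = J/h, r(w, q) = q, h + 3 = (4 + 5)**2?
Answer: -4595447/78 ≈ -58916.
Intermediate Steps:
h = 78 (h = -3 + (4 + 5)**2 = -3 + 9**2 = -3 + 81 = 78)
t(J, G) = J/78
X(u, F) = 148 - u/78 (X(u, F) = 2 - (-146 + u/78) = 2 + (146 - u/78) = 148 - u/78)
H = -59060 (H = -5279 - 53781 = -59060)
H + X(311, 97) = -59060 + (148 - 1/78*311) = -59060 + (148 - 311/78) = -59060 + 11233/78 = -4595447/78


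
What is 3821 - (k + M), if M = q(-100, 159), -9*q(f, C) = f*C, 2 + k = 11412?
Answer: -28067/3 ≈ -9355.7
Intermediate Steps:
k = 11410 (k = -2 + 11412 = 11410)
q(f, C) = -C*f/9 (q(f, C) = -f*C/9 = -C*f/9)
M = 5300/3 (M = -⅑*159*(-100) = 5300/3 ≈ 1766.7)
3821 - (k + M) = 3821 - (11410 + 5300/3) = 3821 - 1*39530/3 = 3821 - 39530/3 = -28067/3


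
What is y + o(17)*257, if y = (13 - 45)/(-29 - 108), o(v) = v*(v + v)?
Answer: 20350834/137 ≈ 1.4855e+5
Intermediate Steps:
o(v) = 2*v² (o(v) = v*(2*v) = 2*v²)
y = 32/137 (y = -32/(-137) = -32*(-1/137) = 32/137 ≈ 0.23358)
y + o(17)*257 = 32/137 + (2*17²)*257 = 32/137 + (2*289)*257 = 32/137 + 578*257 = 32/137 + 148546 = 20350834/137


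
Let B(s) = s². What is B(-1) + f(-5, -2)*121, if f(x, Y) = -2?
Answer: -241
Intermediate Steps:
B(-1) + f(-5, -2)*121 = (-1)² - 2*121 = 1 - 242 = -241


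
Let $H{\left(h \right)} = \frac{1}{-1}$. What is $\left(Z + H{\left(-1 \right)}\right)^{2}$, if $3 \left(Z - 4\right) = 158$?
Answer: $\frac{27889}{9} \approx 3098.8$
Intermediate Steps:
$H{\left(h \right)} = -1$
$Z = \frac{170}{3}$ ($Z = 4 + \frac{1}{3} \cdot 158 = 4 + \frac{158}{3} = \frac{170}{3} \approx 56.667$)
$\left(Z + H{\left(-1 \right)}\right)^{2} = \left(\frac{170}{3} - 1\right)^{2} = \left(\frac{167}{3}\right)^{2} = \frac{27889}{9}$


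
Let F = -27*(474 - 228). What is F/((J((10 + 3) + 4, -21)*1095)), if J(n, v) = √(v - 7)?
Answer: 1107*I*√7/2555 ≈ 1.1463*I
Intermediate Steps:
J(n, v) = √(-7 + v)
F = -6642 (F = -27*246 = -6642)
F/((J((10 + 3) + 4, -21)*1095)) = -6642*1/(1095*√(-7 - 21)) = -6642*(-I*√7/15330) = -(-1107)*I*√7/2555 = 1107*I*√7/2555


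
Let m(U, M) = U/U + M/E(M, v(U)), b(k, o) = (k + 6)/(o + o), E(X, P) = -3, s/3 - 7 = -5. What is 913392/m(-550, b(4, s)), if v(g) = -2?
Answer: 16441056/13 ≈ 1.2647e+6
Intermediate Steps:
s = 6 (s = 21 + 3*(-5) = 21 - 15 = 6)
b(k, o) = (6 + k)/(2*o) (b(k, o) = (6 + k)/((2*o)) = (6 + k)*(1/(2*o)) = (6 + k)/(2*o))
m(U, M) = 1 - M/3 (m(U, M) = U/U + M/(-3) = 1 + M*(-⅓) = 1 - M/3)
913392/m(-550, b(4, s)) = 913392/(1 - (6 + 4)/(6*6)) = 913392/(1 - 10/(6*6)) = 913392/(1 - ⅓*⅚) = 913392/(1 - 5/18) = 913392/(13/18) = 913392*(18/13) = 16441056/13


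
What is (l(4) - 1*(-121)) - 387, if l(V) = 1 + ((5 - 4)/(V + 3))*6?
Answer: -1849/7 ≈ -264.14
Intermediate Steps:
l(V) = 1 + 6/(3 + V) (l(V) = 1 + (1/(3 + V))*6 = 1 + 6/(3 + V))
(l(4) - 1*(-121)) - 387 = ((9 + 4)/(3 + 4) - 1*(-121)) - 387 = (13/7 + 121) - 387 = 860/7 - 387 = -1849/7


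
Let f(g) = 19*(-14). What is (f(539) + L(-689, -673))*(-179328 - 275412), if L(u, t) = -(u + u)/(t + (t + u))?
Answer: 4486944384/37 ≈ 1.2127e+8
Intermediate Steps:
f(g) = -266
L(u, t) = -2*u/(u + 2*t)
(f(539) + L(-689, -673))*(-179328 - 275412) = (-266 - 2*(-689)/(-689 + 2*(-673)))*(-179328 - 275412) = (-266 - 2*(-689)/(-689 - 1346))*(-454740) = (-266 - 2*(-689)/(-2035))*(-454740) = (-266 - 2*(-689)*(-1/2035))*(-454740) = (-266 - 1378/2035)*(-454740) = -542688/2035*(-454740) = 4486944384/37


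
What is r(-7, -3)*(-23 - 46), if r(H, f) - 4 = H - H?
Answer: -276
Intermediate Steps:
r(H, f) = 4 (r(H, f) = 4 + (H - H) = 4 + 0 = 4)
r(-7, -3)*(-23 - 46) = 4*(-23 - 46) = 4*(-69) = -276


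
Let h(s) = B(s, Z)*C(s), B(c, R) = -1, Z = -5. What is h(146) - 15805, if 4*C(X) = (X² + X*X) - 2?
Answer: -52925/2 ≈ -26463.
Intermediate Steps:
C(X) = -½ + X²/2 (C(X) = ((X² + X*X) - 2)/4 = ((X² + X²) - 2)/4 = (2*X² - 2)/4 = (-2 + 2*X²)/4 = -½ + X²/2)
h(s) = ½ - s²/2 (h(s) = -(-½ + s²/2) = ½ - s²/2)
h(146) - 15805 = (½ - ½*146²) - 15805 = (½ - ½*21316) - 15805 = (½ - 10658) - 15805 = -21315/2 - 15805 = -52925/2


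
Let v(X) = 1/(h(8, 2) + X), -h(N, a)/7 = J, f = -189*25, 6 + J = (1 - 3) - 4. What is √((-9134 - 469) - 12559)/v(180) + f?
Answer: -4725 + 264*I*√22162 ≈ -4725.0 + 39301.0*I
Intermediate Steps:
J = -12 (J = -6 + ((1 - 3) - 4) = -6 + (-2 - 4) = -6 - 6 = -12)
f = -4725
h(N, a) = 84 (h(N, a) = -7*(-12) = 84)
v(X) = 1/(84 + X)
√((-9134 - 469) - 12559)/v(180) + f = √((-9134 - 469) - 12559)/(1/(84 + 180)) - 4725 = √(-9603 - 12559)/(1/264) - 4725 = √(-22162)/(1/264) - 4725 = (I*√22162)*264 - 4725 = 264*I*√22162 - 4725 = -4725 + 264*I*√22162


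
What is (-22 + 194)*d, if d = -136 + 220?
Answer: 14448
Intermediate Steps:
d = 84
(-22 + 194)*d = (-22 + 194)*84 = 172*84 = 14448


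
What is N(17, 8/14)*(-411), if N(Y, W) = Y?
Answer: -6987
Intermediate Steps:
N(17, 8/14)*(-411) = 17*(-411) = -6987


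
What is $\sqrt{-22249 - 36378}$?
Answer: $i \sqrt{58627} \approx 242.13 i$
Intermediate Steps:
$\sqrt{-22249 - 36378} = \sqrt{-58627} = i \sqrt{58627}$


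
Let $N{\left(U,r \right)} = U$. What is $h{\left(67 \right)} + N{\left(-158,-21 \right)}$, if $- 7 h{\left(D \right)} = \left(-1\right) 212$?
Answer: $- \frac{894}{7} \approx -127.71$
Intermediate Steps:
$h{\left(D \right)} = \frac{212}{7}$ ($h{\left(D \right)} = - \frac{\left(-1\right) 212}{7} = \left(- \frac{1}{7}\right) \left(-212\right) = \frac{212}{7}$)
$h{\left(67 \right)} + N{\left(-158,-21 \right)} = \frac{212}{7} - 158 = - \frac{894}{7}$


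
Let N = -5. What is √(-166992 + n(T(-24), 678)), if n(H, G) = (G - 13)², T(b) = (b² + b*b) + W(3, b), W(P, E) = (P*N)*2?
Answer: 7*√5617 ≈ 524.63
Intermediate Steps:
W(P, E) = -10*P (W(P, E) = (P*(-5))*2 = -5*P*2 = -10*P)
T(b) = -30 + 2*b² (T(b) = (b² + b*b) - 10*3 = (b² + b²) - 30 = 2*b² - 30 = -30 + 2*b²)
n(H, G) = (-13 + G)²
√(-166992 + n(T(-24), 678)) = √(-166992 + (-13 + 678)²) = √(-166992 + 665²) = √(-166992 + 442225) = √275233 = 7*√5617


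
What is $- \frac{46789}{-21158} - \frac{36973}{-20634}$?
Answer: $\frac{6153940}{1537233} \approx 4.0033$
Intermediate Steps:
$- \frac{46789}{-21158} - \frac{36973}{-20634} = \left(-46789\right) \left(- \frac{1}{21158}\right) - - \frac{36973}{20634} = \frac{659}{298} + \frac{36973}{20634} = \frac{6153940}{1537233}$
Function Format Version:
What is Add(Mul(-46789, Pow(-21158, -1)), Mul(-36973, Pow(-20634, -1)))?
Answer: Rational(6153940, 1537233) ≈ 4.0033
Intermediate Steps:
Add(Mul(-46789, Pow(-21158, -1)), Mul(-36973, Pow(-20634, -1))) = Add(Mul(-46789, Rational(-1, 21158)), Mul(-36973, Rational(-1, 20634))) = Add(Rational(659, 298), Rational(36973, 20634)) = Rational(6153940, 1537233)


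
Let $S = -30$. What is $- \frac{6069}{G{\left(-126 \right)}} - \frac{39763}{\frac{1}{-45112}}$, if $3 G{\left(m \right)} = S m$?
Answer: $\frac{107627307071}{60} \approx 1.7938 \cdot 10^{9}$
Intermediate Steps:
$G{\left(m \right)} = - 10 m$ ($G{\left(m \right)} = \frac{\left(-30\right) m}{3} = - 10 m$)
$- \frac{6069}{G{\left(-126 \right)}} - \frac{39763}{\frac{1}{-45112}} = - \frac{6069}{\left(-10\right) \left(-126\right)} - \frac{39763}{\frac{1}{-45112}} = - \frac{6069}{1260} - \frac{39763}{- \frac{1}{45112}} = \left(-6069\right) \frac{1}{1260} - -1793788456 = - \frac{289}{60} + 1793788456 = \frac{107627307071}{60}$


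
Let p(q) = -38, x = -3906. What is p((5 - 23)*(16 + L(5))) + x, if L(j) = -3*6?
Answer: -3944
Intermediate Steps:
L(j) = -18
p((5 - 23)*(16 + L(5))) + x = -38 - 3906 = -3944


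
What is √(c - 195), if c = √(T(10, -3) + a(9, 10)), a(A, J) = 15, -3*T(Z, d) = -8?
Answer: √(-1755 + 3*√159)/3 ≈ 13.813*I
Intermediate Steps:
T(Z, d) = 8/3 (T(Z, d) = -⅓*(-8) = 8/3)
c = √159/3 (c = √(8/3 + 15) = √(53/3) = √159/3 ≈ 4.2032)
√(c - 195) = √(√159/3 - 195) = √(-195 + √159/3)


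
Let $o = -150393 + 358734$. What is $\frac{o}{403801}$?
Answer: $\frac{208341}{403801} \approx 0.51595$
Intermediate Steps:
$o = 208341$
$\frac{o}{403801} = \frac{208341}{403801}$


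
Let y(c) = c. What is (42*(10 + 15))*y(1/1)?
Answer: 1050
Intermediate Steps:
(42*(10 + 15))*y(1/1) = (42*(10 + 15))/1 = (42*25)*1 = 1050*1 = 1050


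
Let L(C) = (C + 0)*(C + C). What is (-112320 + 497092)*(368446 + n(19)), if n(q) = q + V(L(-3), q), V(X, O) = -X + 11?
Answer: 141772321576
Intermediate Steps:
L(C) = 2*C**2 (L(C) = C*(2*C) = 2*C**2)
V(X, O) = 11 - X
n(q) = -7 + q (n(q) = q + (11 - 2*(-3)**2) = q + (11 - 2*9) = q + (11 - 1*18) = q + (11 - 18) = q - 7 = -7 + q)
(-112320 + 497092)*(368446 + n(19)) = (-112320 + 497092)*(368446 + (-7 + 19)) = 384772*(368446 + 12) = 384772*368458 = 141772321576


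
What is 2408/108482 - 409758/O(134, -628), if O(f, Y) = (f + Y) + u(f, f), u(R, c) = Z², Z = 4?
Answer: 11113129595/12963599 ≈ 857.26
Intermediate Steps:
u(R, c) = 16 (u(R, c) = 4² = 16)
O(f, Y) = 16 + Y + f (O(f, Y) = (f + Y) + 16 = (Y + f) + 16 = 16 + Y + f)
2408/108482 - 409758/O(134, -628) = 2408/108482 - 409758/(16 - 628 + 134) = 2408*(1/108482) - 409758/(-478) = 1204/54241 - 409758*(-1/478) = 1204/54241 + 204879/239 = 11113129595/12963599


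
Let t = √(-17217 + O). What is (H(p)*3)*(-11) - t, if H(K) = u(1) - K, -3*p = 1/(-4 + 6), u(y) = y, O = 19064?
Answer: -77/2 - √1847 ≈ -81.477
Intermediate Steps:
p = -⅙ (p = -1/(3*(-4 + 6)) = -⅓/2 = -⅓*½ = -⅙ ≈ -0.16667)
H(K) = 1 - K
t = √1847 (t = √(-17217 + 19064) = √1847 ≈ 42.977)
(H(p)*3)*(-11) - t = ((1 - 1*(-⅙))*3)*(-11) - √1847 = ((1 + ⅙)*3)*(-11) - √1847 = ((7/6)*3)*(-11) - √1847 = (7/2)*(-11) - √1847 = -77/2 - √1847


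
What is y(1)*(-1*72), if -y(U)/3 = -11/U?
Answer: -2376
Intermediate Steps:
y(U) = 33/U (y(U) = -(-33)/U = 33/U)
y(1)*(-1*72) = (33/1)*(-1*72) = (33*1)*(-72) = 33*(-72) = -2376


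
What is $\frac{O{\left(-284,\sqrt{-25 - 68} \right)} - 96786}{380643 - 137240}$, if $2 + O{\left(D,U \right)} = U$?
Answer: $- \frac{96788}{243403} + \frac{i \sqrt{93}}{243403} \approx -0.39764 + 3.962 \cdot 10^{-5} i$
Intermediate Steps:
$O{\left(D,U \right)} = -2 + U$
$\frac{O{\left(-284,\sqrt{-25 - 68} \right)} - 96786}{380643 - 137240} = \frac{\left(-2 + \sqrt{-25 - 68}\right) - 96786}{380643 - 137240} = \frac{\left(-2 + \sqrt{-93}\right) - 96786}{243403} = \left(\left(-2 + i \sqrt{93}\right) - 96786\right) \frac{1}{243403} = \left(-96788 + i \sqrt{93}\right) \frac{1}{243403} = - \frac{96788}{243403} + \frac{i \sqrt{93}}{243403}$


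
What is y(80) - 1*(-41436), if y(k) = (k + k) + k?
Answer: 41676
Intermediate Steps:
y(k) = 3*k (y(k) = 2*k + k = 3*k)
y(80) - 1*(-41436) = 3*80 - 1*(-41436) = 240 + 41436 = 41676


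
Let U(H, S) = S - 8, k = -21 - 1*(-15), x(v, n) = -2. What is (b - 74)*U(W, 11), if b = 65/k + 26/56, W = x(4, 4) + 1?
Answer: -7087/28 ≈ -253.11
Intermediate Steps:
k = -6 (k = -21 + 15 = -6)
W = -1 (W = -2 + 1 = -1)
U(H, S) = -8 + S
b = -871/84 (b = 65/(-6) + 26/56 = 65*(-⅙) + 26*(1/56) = -65/6 + 13/28 = -871/84 ≈ -10.369)
(b - 74)*U(W, 11) = (-871/84 - 74)*(-8 + 11) = -7087/84*3 = -7087/28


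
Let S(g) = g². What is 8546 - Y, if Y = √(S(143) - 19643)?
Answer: 8546 - √806 ≈ 8517.6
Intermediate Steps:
Y = √806 (Y = √(143² - 19643) = √(20449 - 19643) = √806 ≈ 28.390)
8546 - Y = 8546 - √806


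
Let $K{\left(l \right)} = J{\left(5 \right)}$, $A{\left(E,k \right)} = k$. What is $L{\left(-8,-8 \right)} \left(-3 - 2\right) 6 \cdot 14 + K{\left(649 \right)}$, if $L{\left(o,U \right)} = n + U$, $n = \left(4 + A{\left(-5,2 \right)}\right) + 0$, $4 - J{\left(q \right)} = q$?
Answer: $839$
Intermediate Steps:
$J{\left(q \right)} = 4 - q$
$K{\left(l \right)} = -1$ ($K{\left(l \right)} = 4 - 5 = -1$)
$n = 6$ ($n = \left(4 + 2\right) + 0 = 6 + 0 = 6$)
$L{\left(o,U \right)} = 6 + U$
$L{\left(-8,-8 \right)} \left(-3 - 2\right) 6 \cdot 14 + K{\left(649 \right)} = \left(6 - 8\right) \left(-3 - 2\right) 6 \cdot 14 - 1 = - 2 \left(\left(-5\right) 6\right) 14 - 1 = \left(-2\right) \left(-30\right) 14 - 1 = 60 \cdot 14 - 1 = 840 - 1 = 839$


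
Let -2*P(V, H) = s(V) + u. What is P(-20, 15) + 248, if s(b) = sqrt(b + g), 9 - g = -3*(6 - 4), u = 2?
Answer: 247 - I*sqrt(5)/2 ≈ 247.0 - 1.118*I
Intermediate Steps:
g = 15 (g = 9 - (-3)*(6 - 4) = 9 - (-3)*2 = 9 - 1*(-6) = 9 + 6 = 15)
s(b) = sqrt(15 + b) (s(b) = sqrt(b + 15) = sqrt(15 + b))
P(V, H) = -1 - sqrt(15 + V)/2 (P(V, H) = -(sqrt(15 + V) + 2)/2 = -(2 + sqrt(15 + V))/2 = -1 - sqrt(15 + V)/2)
P(-20, 15) + 248 = (-1 - sqrt(15 - 20)/2) + 248 = (-1 - I*sqrt(5)/2) + 248 = 247 - I*sqrt(5)/2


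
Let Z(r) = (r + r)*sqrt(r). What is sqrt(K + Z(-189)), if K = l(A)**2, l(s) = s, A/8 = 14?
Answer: sqrt(12544 - 1134*I*sqrt(21)) ≈ 114.28 - 22.736*I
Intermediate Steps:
A = 112 (A = 8*14 = 112)
Z(r) = 2*r**(3/2) (Z(r) = (2*r)*sqrt(r) = 2*r**(3/2))
K = 12544 (K = 112**2 = 12544)
sqrt(K + Z(-189)) = sqrt(12544 + 2*(-189)**(3/2)) = sqrt(12544 + 2*(-567*I*sqrt(21))) = sqrt(12544 - 1134*I*sqrt(21))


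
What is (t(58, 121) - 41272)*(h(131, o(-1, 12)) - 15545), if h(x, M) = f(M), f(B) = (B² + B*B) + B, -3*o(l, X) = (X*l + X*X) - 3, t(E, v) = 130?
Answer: 489178380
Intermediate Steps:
o(l, X) = 1 - X²/3 - X*l/3 (o(l, X) = -((X*l + X*X) - 3)/3 = -((X*l + X²) - 3)/3 = -((X² + X*l) - 3)/3 = -(-3 + X² + X*l)/3 = 1 - X²/3 - X*l/3)
f(B) = B + 2*B² (f(B) = (B² + B²) + B = 2*B² + B = B + 2*B²)
h(x, M) = M*(1 + 2*M)
(t(58, 121) - 41272)*(h(131, o(-1, 12)) - 15545) = (130 - 41272)*((1 - ⅓*12² - ⅓*12*(-1))*(1 + 2*(1 - ⅓*12² - ⅓*12*(-1))) - 15545) = -41142*((1 - ⅓*144 + 4)*(1 + 2*(1 - ⅓*144 + 4)) - 15545) = -41142*((1 - 48 + 4)*(1 + 2*(1 - 48 + 4)) - 15545) = -41142*(-43*(1 + 2*(-43)) - 15545) = -41142*(-43*(1 - 86) - 15545) = -41142*(-43*(-85) - 15545) = -41142*(3655 - 15545) = -41142*(-11890) = 489178380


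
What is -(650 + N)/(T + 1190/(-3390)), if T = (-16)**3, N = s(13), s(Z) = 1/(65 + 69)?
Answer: 29527239/186080842 ≈ 0.15868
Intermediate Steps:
s(Z) = 1/134
N = 1/134 ≈ 0.0074627
T = -4096
-(650 + N)/(T + 1190/(-3390)) = -(650 + 1/134)/(-4096 + 1190/(-3390)) = -87101/(134*(-4096 + 1190*(-1/3390))) = -87101/(134*(-4096 - 119/339)) = -87101/(134*(-1388663/339)) = -87101*(-339)/(134*1388663) = -1*(-29527239/186080842) = 29527239/186080842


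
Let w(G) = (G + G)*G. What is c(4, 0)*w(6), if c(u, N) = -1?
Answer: -72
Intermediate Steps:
w(G) = 2*G² (w(G) = (2*G)*G = 2*G²)
c(4, 0)*w(6) = -2*6² = -2*36 = -1*72 = -72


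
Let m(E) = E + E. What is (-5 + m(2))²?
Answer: 1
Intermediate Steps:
m(E) = 2*E
(-5 + m(2))² = (-5 + 2*2)² = (-5 + 4)² = (-1)² = 1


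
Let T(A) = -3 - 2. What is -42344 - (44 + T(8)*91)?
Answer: -41933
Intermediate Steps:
T(A) = -5
-42344 - (44 + T(8)*91) = -42344 - (44 - 5*91) = -42344 - (44 - 455) = -42344 - 1*(-411) = -42344 + 411 = -41933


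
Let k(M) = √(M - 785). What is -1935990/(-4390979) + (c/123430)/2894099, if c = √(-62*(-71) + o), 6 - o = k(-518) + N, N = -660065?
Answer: 1935990/4390979 + √(664473 - I*√1303)/357218639570 ≈ 0.4409 - 6.1983e-14*I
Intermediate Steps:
k(M) = √(-785 + M)
o = 660071 - I*√1303 (o = 6 - (√(-785 - 518) - 660065) = 6 - (√(-1303) - 660065) = 6 - (I*√1303 - 660065) = 6 - (-660065 + I*√1303) = 6 + (660065 - I*√1303) = 660071 - I*√1303 ≈ 6.6007e+5 - 36.097*I)
c = √(664473 - I*√1303) (c = √(-62*(-71) + (660071 - I*√1303)) = √(4402 + (660071 - I*√1303)) = √(664473 - I*√1303) ≈ 815.15 - 0.022*I)
-1935990/(-4390979) + (c/123430)/2894099 = -1935990/(-4390979) + (√(664473 - I*√1303)/123430)/2894099 = -1935990*(-1/4390979) + (√(664473 - I*√1303)*(1/123430))*(1/2894099) = 1935990/4390979 + (√(664473 - I*√1303)/123430)*(1/2894099) = 1935990/4390979 + √(664473 - I*√1303)/357218639570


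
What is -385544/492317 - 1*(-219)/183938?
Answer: -70808374849/90555804346 ≈ -0.78193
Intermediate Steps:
-385544/492317 - 1*(-219)/183938 = -385544*1/492317 + 219*(1/183938) = -385544/492317 + 219/183938 = -70808374849/90555804346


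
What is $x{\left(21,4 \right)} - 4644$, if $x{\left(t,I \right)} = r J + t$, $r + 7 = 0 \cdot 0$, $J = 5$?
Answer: $-4658$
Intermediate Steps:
$r = -7$ ($r = -7 + 0 \cdot 0 = -7 + 0 = -7$)
$x{\left(t,I \right)} = -35 + t$ ($x{\left(t,I \right)} = \left(-7\right) 5 + t = -35 + t$)
$x{\left(21,4 \right)} - 4644 = \left(-35 + 21\right) - 4644 = -14 - 4644 = -4658$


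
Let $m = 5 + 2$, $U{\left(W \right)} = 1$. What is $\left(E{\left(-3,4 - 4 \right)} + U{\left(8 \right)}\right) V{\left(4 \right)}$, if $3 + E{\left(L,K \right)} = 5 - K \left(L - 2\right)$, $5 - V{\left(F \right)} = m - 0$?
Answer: $-6$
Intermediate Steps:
$m = 7$
$V{\left(F \right)} = -2$ ($V{\left(F \right)} = 5 - \left(7 - 0\right) = 5 - \left(7 + 0\right) = 5 - 7 = -2$)
$E{\left(L,K \right)} = 2 - K \left(-2 + L\right)$ ($E{\left(L,K \right)} = -3 - \left(-5 + K \left(L - 2\right)\right) = -3 - \left(-5 + K \left(-2 + L\right)\right) = 2 - K \left(-2 + L\right)$)
$\left(E{\left(-3,4 - 4 \right)} + U{\left(8 \right)}\right) V{\left(4 \right)} = \left(\left(2 + 2 \left(4 - 4\right) - \left(4 - 4\right) \left(-3\right)\right) + 1\right) \left(-2\right) = \left(\left(2 + 2 \cdot 0 - 0 \left(-3\right)\right) + 1\right) \left(-2\right) = \left(\left(2 + 0 + 0\right) + 1\right) \left(-2\right) = \left(2 + 1\right) \left(-2\right) = 3 \left(-2\right) = -6$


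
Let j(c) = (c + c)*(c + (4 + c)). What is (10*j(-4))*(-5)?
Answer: -1600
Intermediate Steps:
j(c) = 2*c*(4 + 2*c) (j(c) = (2*c)*(4 + 2*c) = 2*c*(4 + 2*c))
(10*j(-4))*(-5) = (10*(4*(-4)*(2 - 4)))*(-5) = (10*(4*(-4)*(-2)))*(-5) = (10*32)*(-5) = 320*(-5) = -1600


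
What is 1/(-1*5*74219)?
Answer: -1/371095 ≈ -2.6947e-6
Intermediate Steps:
1/(-1*5*74219) = 1/(-5*74219) = 1/(-371095) = -1/371095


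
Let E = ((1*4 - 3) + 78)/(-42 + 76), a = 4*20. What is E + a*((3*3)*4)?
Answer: 97999/34 ≈ 2882.3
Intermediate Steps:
a = 80
E = 79/34 (E = ((4 - 3) + 78)/34 = (1 + 78)*(1/34) = 79*(1/34) = 79/34 ≈ 2.3235)
E + a*((3*3)*4) = 79/34 + 80*((3*3)*4) = 79/34 + 80*(9*4) = 79/34 + 80*36 = 79/34 + 2880 = 97999/34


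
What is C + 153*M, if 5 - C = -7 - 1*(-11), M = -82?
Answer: -12545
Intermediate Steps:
C = 1 (C = 5 - (-7 - 1*(-11)) = 5 - (-7 + 11) = 5 - 1*4 = 5 - 4 = 1)
C + 153*M = 1 + 153*(-82) = 1 - 12546 = -12545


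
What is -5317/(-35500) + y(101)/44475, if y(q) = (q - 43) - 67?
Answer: 3148721/21051500 ≈ 0.14957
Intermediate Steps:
y(q) = -110 + q (y(q) = (-43 + q) - 67 = -110 + q)
-5317/(-35500) + y(101)/44475 = -5317/(-35500) + (-110 + 101)/44475 = -5317*(-1/35500) - 9*1/44475 = 5317/35500 - 3/14825 = 3148721/21051500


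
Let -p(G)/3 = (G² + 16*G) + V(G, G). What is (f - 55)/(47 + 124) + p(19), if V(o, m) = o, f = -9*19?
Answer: -351118/171 ≈ -2053.3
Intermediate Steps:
f = -171
p(G) = -51*G - 3*G² (p(G) = -3*((G² + 16*G) + G) = -3*(G² + 17*G) = -51*G - 3*G²)
(f - 55)/(47 + 124) + p(19) = (-171 - 55)/(47 + 124) + 3*19*(-17 - 1*19) = -226/171 + 3*19*(-17 - 19) = -226*1/171 + 3*19*(-36) = -226/171 - 2052 = -351118/171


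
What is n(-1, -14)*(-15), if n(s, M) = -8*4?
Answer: 480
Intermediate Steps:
n(s, M) = -32
n(-1, -14)*(-15) = -32*(-15) = 480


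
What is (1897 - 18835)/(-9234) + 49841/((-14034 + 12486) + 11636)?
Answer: 35061241/5175144 ≈ 6.7749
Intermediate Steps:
(1897 - 18835)/(-9234) + 49841/((-14034 + 12486) + 11636) = -16938*(-1/9234) + 49841/(-1548 + 11636) = 941/513 + 49841/10088 = 35061241/5175144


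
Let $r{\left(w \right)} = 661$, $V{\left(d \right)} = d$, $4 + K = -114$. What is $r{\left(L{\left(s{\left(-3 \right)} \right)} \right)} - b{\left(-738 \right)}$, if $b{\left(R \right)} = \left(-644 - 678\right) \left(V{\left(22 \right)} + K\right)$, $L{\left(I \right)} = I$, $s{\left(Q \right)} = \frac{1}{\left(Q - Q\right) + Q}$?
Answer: $-126251$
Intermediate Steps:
$K = -118$ ($K = -4 - 114 = -118$)
$s{\left(Q \right)} = \frac{1}{Q}$ ($s{\left(Q \right)} = \frac{1}{0 + Q} = \frac{1}{Q}$)
$b{\left(R \right)} = 126912$ ($b{\left(R \right)} = \left(-644 - 678\right) \left(22 - 118\right) = \left(-1322\right) \left(-96\right) = 126912$)
$r{\left(L{\left(s{\left(-3 \right)} \right)} \right)} - b{\left(-738 \right)} = 661 - 126912 = -126251$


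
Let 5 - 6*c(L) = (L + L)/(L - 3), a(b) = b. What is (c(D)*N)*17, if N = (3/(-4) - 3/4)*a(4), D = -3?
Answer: -68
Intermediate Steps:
c(L) = ⅚ - L/(3*(-3 + L)) (c(L) = ⅚ - (L + L)/(6*(L - 3)) = ⅚ - 2*L/(6*(-3 + L)) = ⅚ - L/(3*(-3 + L)))
N = -6 (N = (3/(-4) - 3/4)*4 = (3*(-¼) - 3*¼)*4 = (-¾ - ¾)*4 = -3/2*4 = -6)
(c(D)*N)*17 = (((-5 - 3)/(2*(-3 - 3)))*(-6))*17 = (((½)*(-8)/(-6))*(-6))*17 = (((½)*(-⅙)*(-8))*(-6))*17 = ((⅔)*(-6))*17 = -4*17 = -68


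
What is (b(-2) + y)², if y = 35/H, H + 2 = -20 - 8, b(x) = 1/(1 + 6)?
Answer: 1849/1764 ≈ 1.0482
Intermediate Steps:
b(x) = ⅐ (b(x) = 1/7 = ⅐)
H = -30 (H = -2 + (-20 - 8) = -2 - 28 = -30)
y = -7/6 (y = 35/(-30) = 35*(-1/30) = -7/6 ≈ -1.1667)
(b(-2) + y)² = (⅐ - 7/6)² = (-43/42)² = 1849/1764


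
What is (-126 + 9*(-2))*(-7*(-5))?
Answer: -5040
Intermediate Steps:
(-126 + 9*(-2))*(-7*(-5)) = (-126 - 18)*35 = -144*35 = -5040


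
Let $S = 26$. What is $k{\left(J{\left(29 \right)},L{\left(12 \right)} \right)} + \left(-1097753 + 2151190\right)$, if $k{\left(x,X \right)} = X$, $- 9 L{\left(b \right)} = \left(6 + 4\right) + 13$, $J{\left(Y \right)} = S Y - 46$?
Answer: $\frac{9480910}{9} \approx 1.0534 \cdot 10^{6}$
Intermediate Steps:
$J{\left(Y \right)} = -46 + 26 Y$ ($J{\left(Y \right)} = 26 Y - 46 = -46 + 26 Y$)
$L{\left(b \right)} = - \frac{23}{9}$ ($L{\left(b \right)} = - \frac{\left(6 + 4\right) + 13}{9} = - \frac{10 + 13}{9} = \left(- \frac{1}{9}\right) 23 = - \frac{23}{9}$)
$k{\left(J{\left(29 \right)},L{\left(12 \right)} \right)} + \left(-1097753 + 2151190\right) = - \frac{23}{9} + \left(-1097753 + 2151190\right) = - \frac{23}{9} + 1053437 = \frac{9480910}{9}$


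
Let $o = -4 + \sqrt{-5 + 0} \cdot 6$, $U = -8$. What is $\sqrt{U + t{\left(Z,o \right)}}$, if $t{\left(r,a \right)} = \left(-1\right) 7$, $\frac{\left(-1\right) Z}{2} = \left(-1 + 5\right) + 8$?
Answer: $i \sqrt{15} \approx 3.873 i$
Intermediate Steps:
$Z = -24$ ($Z = - 2 \left(\left(-1 + 5\right) + 8\right) = - 2 \left(4 + 8\right) = \left(-2\right) 12 = -24$)
$o = -4 + 6 i \sqrt{5}$ ($o = -4 + \sqrt{-5} \cdot 6 = -4 + i \sqrt{5} \cdot 6 = -4 + 6 i \sqrt{5} \approx -4.0 + 13.416 i$)
$t{\left(r,a \right)} = -7$
$\sqrt{U + t{\left(Z,o \right)}} = \sqrt{-8 - 7} = \sqrt{-15} = i \sqrt{15}$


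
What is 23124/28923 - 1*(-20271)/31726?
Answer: 15171611/10547254 ≈ 1.4384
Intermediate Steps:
23124/28923 - 1*(-20271)/31726 = 23124*(1/28923) + 20271*(1/31726) = 7708/9641 + 699/1094 = 15171611/10547254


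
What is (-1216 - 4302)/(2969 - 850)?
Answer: -5518/2119 ≈ -2.6041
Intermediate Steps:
(-1216 - 4302)/(2969 - 850) = -5518/2119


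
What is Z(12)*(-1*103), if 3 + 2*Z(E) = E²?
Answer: -14523/2 ≈ -7261.5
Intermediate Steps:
Z(E) = -3/2 + E²/2
Z(12)*(-1*103) = (-3/2 + (½)*12²)*(-1*103) = (-3/2 + (½)*144)*(-103) = (-3/2 + 72)*(-103) = (141/2)*(-103) = -14523/2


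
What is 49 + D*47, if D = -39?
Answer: -1784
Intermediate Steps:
49 + D*47 = 49 - 39*47 = 49 - 1833 = -1784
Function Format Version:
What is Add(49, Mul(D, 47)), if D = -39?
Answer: -1784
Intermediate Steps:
Add(49, Mul(D, 47)) = Add(49, Mul(-39, 47)) = Add(49, -1833) = -1784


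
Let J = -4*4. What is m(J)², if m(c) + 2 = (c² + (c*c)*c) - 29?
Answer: 14984641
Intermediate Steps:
J = -16
m(c) = -31 + c² + c³ (m(c) = -2 + ((c² + (c*c)*c) - 29) = -2 + ((c² + c²*c) - 29) = -2 + ((c² + c³) - 29) = -2 + (-29 + c² + c³) = -31 + c² + c³)
m(J)² = (-31 + (-16)² + (-16)³)² = (-31 + 256 - 4096)² = (-3871)² = 14984641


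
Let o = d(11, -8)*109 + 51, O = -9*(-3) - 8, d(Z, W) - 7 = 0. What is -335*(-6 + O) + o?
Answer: -3541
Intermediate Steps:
d(Z, W) = 7 (d(Z, W) = 7 + 0 = 7)
O = 19 (O = 27 - 8 = 19)
o = 814 (o = 7*109 + 51 = 763 + 51 = 814)
-335*(-6 + O) + o = -335*(-6 + 19) + 814 = -335*13 + 814 = -4355 + 814 = -3541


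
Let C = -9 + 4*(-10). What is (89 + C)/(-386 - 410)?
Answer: -10/199 ≈ -0.050251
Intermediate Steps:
C = -49 (C = -9 - 40 = -49)
(89 + C)/(-386 - 410) = (89 - 49)/(-386 - 410) = 40/(-796) = 40*(-1/796) = -10/199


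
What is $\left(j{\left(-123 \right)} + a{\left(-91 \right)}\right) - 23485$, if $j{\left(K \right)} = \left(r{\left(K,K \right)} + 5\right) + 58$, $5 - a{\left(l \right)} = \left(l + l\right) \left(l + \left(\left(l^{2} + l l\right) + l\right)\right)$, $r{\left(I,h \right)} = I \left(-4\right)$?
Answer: $2958235$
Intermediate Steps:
$r{\left(I,h \right)} = - 4 I$
$a{\left(l \right)} = 5 - 2 l \left(2 l + 2 l^{2}\right)$ ($a{\left(l \right)} = 5 - \left(l + l\right) \left(l + \left(\left(l^{2} + l l\right) + l\right)\right) = 5 - 2 l \left(l + \left(\left(l^{2} + l^{2}\right) + l\right)\right) = 5 - 2 l \left(l + \left(2 l^{2} + l\right)\right) = 5 - 2 l \left(l + \left(l + 2 l^{2}\right)\right) = 5 - 2 l \left(2 l + 2 l^{2}\right)$)
$j{\left(K \right)} = 63 - 4 K$ ($j{\left(K \right)} = \left(- 4 K + 5\right) + 58 = \left(5 - 4 K\right) + 58 = 63 - 4 K$)
$\left(j{\left(-123 \right)} + a{\left(-91 \right)}\right) - 23485 = \left(\left(63 - -492\right) - \left(-5 - 3014284 + 33124\right)\right) - 23485 = \left(\left(63 + 492\right) - -2981165\right) - 23485 = \left(555 + \left(5 - 33124 + 3014284\right)\right) - 23485 = \left(555 + 2981165\right) - 23485 = 2981720 - 23485 = 2958235$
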